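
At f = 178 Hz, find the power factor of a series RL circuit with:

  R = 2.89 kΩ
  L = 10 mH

Step 1 — Angular frequency: ω = 2π·f = 2π·178 = 1118 rad/s.
Step 2 — Component impedances:
  R: Z = R = 2890 Ω
  L: Z = jωL = j·1118·0.01 = 0 + j11.18 Ω
Step 3 — Series combination: Z_total = R + L = 2890 + j11.18 Ω = 2890∠0.2° Ω.
Step 4 — Power factor: PF = cos(φ) = Re(Z)/|Z| = 2890/2890 = 1.
Step 5 — Type: Im(Z) = 11.18 ⇒ lagging (phase φ = 0.2°).

PF = 1 (lagging, φ = 0.2°)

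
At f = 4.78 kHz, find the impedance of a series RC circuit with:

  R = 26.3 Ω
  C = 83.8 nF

Step 1 — Angular frequency: ω = 2π·f = 2π·4780 = 3.003e+04 rad/s.
Step 2 — Component impedances:
  R: Z = R = 26.3 Ω
  C: Z = 1/(jωC) = -j/(ω·C) = 0 - j397.3 Ω
Step 3 — Series combination: Z_total = R + C = 26.3 - j397.3 Ω = 398.2∠-86.2° Ω.

Z = 26.3 - j397.3 Ω = 398.2∠-86.2° Ω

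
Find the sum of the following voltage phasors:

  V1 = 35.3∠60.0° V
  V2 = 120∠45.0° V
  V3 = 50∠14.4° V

Step 1 — Convert each phasor to rectangular form:
  V1 = 35.3·(cos(60.0°) + j·sin(60.0°)) = 17.65 + j30.57 V
  V2 = 120·(cos(45.0°) + j·sin(45.0°)) = 84.85 + j84.85 V
  V3 = 50·(cos(14.4°) + j·sin(14.4°)) = 48.43 + j12.43 V
Step 2 — Sum components: V_total = 150.9 + j127.9 V.
Step 3 — Convert to polar: |V_total| = 197.8 V, ∠V_total = 40.3°.

V_total = 197.8∠40.3° V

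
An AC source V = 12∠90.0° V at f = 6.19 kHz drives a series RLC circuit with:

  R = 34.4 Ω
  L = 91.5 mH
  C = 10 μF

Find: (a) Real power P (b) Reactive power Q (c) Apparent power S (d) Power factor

Step 1 — Angular frequency: ω = 2π·f = 2π·6190 = 3.889e+04 rad/s.
Step 2 — Component impedances:
  R: Z = R = 34.4 Ω
  L: Z = jωL = j·3.889e+04·0.0915 = 0 + j3559 Ω
  C: Z = 1/(jωC) = -j/(ω·C) = 0 - j2.571 Ω
Step 3 — Series combination: Z_total = R + L + C = 34.4 + j3556 Ω = 3556∠89.4° Ω.
Step 4 — Source phasor: V = 12∠90.0° V = 0 + j12 V.
Step 5 — Current: I = V / Z = 0.003374 + j3.264e-05 A = 0.003374∠0.6° A.
Step 6 — Complex power: S = V·I* = 0.0003917 + j0.04049 VA.
Step 7 — Real power: P = Re(S) = 0.0003917 W.
Step 8 — Reactive power: Q = Im(S) = 0.04049 VAR.
Step 9 — Apparent power: |S| = 0.04049 VA.
Step 10 — Power factor: PF = P/|S| = 0.009673 (lagging).

(a) P = 0.0003917 W  (b) Q = 0.04049 VAR  (c) S = 0.04049 VA  (d) PF = 0.009673 (lagging)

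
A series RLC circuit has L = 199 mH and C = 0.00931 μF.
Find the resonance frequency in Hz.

Step 1 — Resonance condition Im(Z)=0 gives ω₀ = 1/√(LC).
Step 2 — ω₀ = 1/√(0.199·9.31e-09) = 2.323e+04 rad/s.
Step 3 — f₀ = ω₀/(2π) = 3698 Hz.

f₀ = 3698 Hz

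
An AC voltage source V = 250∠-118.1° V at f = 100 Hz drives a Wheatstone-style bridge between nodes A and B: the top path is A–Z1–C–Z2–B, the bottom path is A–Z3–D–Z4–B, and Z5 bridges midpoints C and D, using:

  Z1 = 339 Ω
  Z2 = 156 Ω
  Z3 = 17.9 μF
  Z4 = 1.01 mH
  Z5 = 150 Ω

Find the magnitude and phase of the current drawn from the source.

Step 1 — Angular frequency: ω = 2π·f = 2π·100 = 628.3 rad/s.
Step 2 — Component impedances:
  Z1: Z = R = 339 Ω
  Z2: Z = R = 156 Ω
  Z3: Z = 1/(jωC) = -j/(ω·C) = 0 - j88.91 Ω
  Z4: Z = jωL = j·628.3·0.00101 = 0 + j0.6346 Ω
  Z5: Z = R = 150 Ω
Step 3 — Bridge requires nodal analysis (the Z5 bridge couples midpoints C and D, so the two paths cannot be reduced to a simple series/parallel combination). Setting node B to ground and injecting 1 A at node A, the 3-node admittance system at A, C, D solves to V_A = Z_AB = 18.07 - j84.42 Ω = 86.33∠-77.9° Ω.
Step 4 — Source phasor: V = 250∠-118.1° V = -117.8 - j220.5 V.
Step 5 — Ohm's law: I = V / Z_total = (-117.8 - j220.5) / (18.07 - j84.42) = 2.212 - j1.868 A.
Step 6 — Convert to polar: |I| = 2.896 A, ∠I = -40.2°.

I = 2.896∠-40.2° A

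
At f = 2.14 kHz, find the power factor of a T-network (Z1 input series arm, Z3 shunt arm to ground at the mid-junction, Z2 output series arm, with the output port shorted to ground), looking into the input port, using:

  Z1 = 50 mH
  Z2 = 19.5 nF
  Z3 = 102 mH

Step 1 — Angular frequency: ω = 2π·f = 2π·2140 = 1.345e+04 rad/s.
Step 2 — Component impedances:
  Z1: Z = jωL = j·1.345e+04·0.05 = 0 + j672.3 Ω
  Z2: Z = 1/(jωC) = -j/(ω·C) = 0 - j3814 Ω
  Z3: Z = jωL = j·1.345e+04·0.102 = 0 + j1371 Ω
Step 3 — With the output port shorted to ground, the output series arm Z2 runs from the junction to ground; the shunt arm Z3 also runs from the junction to ground. They appear in parallel: Z3 || Z2 = 0 + j2142 Ω.
Step 4 — Series with input arm Z1: Z_in = Z1 + (Z3 || Z2) = 0 + j2814 Ω = 2814∠90.0° Ω.
Step 5 — Power factor: PF = cos(φ) = Re(Z)/|Z| = 0/2814 = 0.
Step 6 — Type: Im(Z) = 2814 ⇒ lagging (phase φ = 90.0°).

PF = 0 (lagging, φ = 90.0°)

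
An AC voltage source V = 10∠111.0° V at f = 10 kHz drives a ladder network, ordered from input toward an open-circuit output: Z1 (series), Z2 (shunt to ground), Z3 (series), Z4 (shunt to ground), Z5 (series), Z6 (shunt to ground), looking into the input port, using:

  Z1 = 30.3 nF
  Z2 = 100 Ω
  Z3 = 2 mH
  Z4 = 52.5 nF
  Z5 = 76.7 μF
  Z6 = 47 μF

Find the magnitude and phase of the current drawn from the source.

Step 1 — Angular frequency: ω = 2π·f = 2π·1e+04 = 6.283e+04 rad/s.
Step 2 — Component impedances:
  Z1: Z = 1/(jωC) = -j/(ω·C) = 0 - j525.3 Ω
  Z2: Z = R = 100 Ω
  Z3: Z = jωL = j·6.283e+04·0.002 = 0 + j125.7 Ω
  Z4: Z = 1/(jωC) = -j/(ω·C) = 0 - j303.2 Ω
  Z5: Z = 1/(jωC) = -j/(ω·C) = 0 - j0.2075 Ω
  Z6: Z = 1/(jωC) = -j/(ω·C) = 0 - j0.3386 Ω
Step 3 — Ladder network (open output): work backward from the far end, alternating series and parallel combinations. Z_in = 61.02 - j476.5 Ω = 480.4∠-82.7° Ω.
Step 4 — Source phasor: V = 10∠111.0° V = -3.584 + j9.336 V.
Step 5 — Ohm's law: I = V / Z_total = (-3.584 + j9.336) / (61.02 - j476.5) = -0.02022 - j0.004931 A.
Step 6 — Convert to polar: |I| = 0.02082 A, ∠I = -166.3°.

I = 0.02082∠-166.3° A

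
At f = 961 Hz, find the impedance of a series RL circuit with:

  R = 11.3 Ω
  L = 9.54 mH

Step 1 — Angular frequency: ω = 2π·f = 2π·961 = 6038 rad/s.
Step 2 — Component impedances:
  R: Z = R = 11.3 Ω
  L: Z = jωL = j·6038·0.00954 = 0 + j57.6 Ω
Step 3 — Series combination: Z_total = R + L = 11.3 + j57.6 Ω = 58.7∠78.9° Ω.

Z = 11.3 + j57.6 Ω = 58.7∠78.9° Ω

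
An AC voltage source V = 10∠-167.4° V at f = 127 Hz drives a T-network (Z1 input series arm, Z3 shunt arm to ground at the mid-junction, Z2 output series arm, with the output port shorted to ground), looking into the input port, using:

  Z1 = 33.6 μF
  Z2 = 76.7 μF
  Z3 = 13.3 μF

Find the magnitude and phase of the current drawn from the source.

Step 1 — Angular frequency: ω = 2π·f = 2π·127 = 798 rad/s.
Step 2 — Component impedances:
  Z1: Z = 1/(jωC) = -j/(ω·C) = 0 - j37.3 Ω
  Z2: Z = 1/(jωC) = -j/(ω·C) = 0 - j16.34 Ω
  Z3: Z = 1/(jωC) = -j/(ω·C) = 0 - j94.22 Ω
Step 3 — With the output port shorted to ground, the output series arm Z2 runs from the junction to ground; the shunt arm Z3 also runs from the junction to ground. They appear in parallel: Z3 || Z2 = 0 - j13.92 Ω.
Step 4 — Series with input arm Z1: Z_in = Z1 + (Z3 || Z2) = 0 - j51.22 Ω = 51.22∠-90.0° Ω.
Step 5 — Source phasor: V = 10∠-167.4° V = -9.759 - j2.181 V.
Step 6 — Ohm's law: I = V / Z_total = (-9.759 - j2.181) / (0 - j51.22) = 0.04259 - j0.1905 A.
Step 7 — Convert to polar: |I| = 0.1952 A, ∠I = -77.4°.

I = 0.1952∠-77.4° A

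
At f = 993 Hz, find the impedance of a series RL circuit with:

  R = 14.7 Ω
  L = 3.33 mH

Step 1 — Angular frequency: ω = 2π·f = 2π·993 = 6239 rad/s.
Step 2 — Component impedances:
  R: Z = R = 14.7 Ω
  L: Z = jωL = j·6239·0.00333 = 0 + j20.78 Ω
Step 3 — Series combination: Z_total = R + L = 14.7 + j20.78 Ω = 25.45∠54.7° Ω.

Z = 14.7 + j20.78 Ω = 25.45∠54.7° Ω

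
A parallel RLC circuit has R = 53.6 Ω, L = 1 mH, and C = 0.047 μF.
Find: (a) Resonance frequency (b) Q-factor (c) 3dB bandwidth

Step 1 — Resonance: ω₀ = 1/√(LC) = 1/√(0.001·4.7e-08) = 1.459e+05 rad/s.
Step 2 — f₀ = ω₀/(2π) = 2.322e+04 Hz.
Step 3 — Parallel Q: Q = R/(ω₀L) = 53.6/(1.459e+05·0.001) = 0.3675.
Step 4 — Bandwidth: Δω = ω₀/Q = 3.97e+05 rad/s; BW = Δω/(2π) = 6.318e+04 Hz.

(a) f₀ = 2.322e+04 Hz  (b) Q = 0.3675  (c) BW = 6.318e+04 Hz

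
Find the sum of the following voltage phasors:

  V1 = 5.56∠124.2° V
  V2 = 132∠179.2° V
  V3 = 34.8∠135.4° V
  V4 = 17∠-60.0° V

Step 1 — Convert each phasor to rectangular form:
  V1 = 5.56·(cos(124.2°) + j·sin(124.2°)) = -3.125 + j4.599 V
  V2 = 132·(cos(179.2°) + j·sin(179.2°)) = -132 + j1.843 V
  V3 = 34.8·(cos(135.4°) + j·sin(135.4°)) = -24.78 + j24.43 V
  V4 = 17·(cos(-60.0°) + j·sin(-60.0°)) = 8.5 - j14.72 V
Step 2 — Sum components: V_total = -151.4 + j16.15 V.
Step 3 — Convert to polar: |V_total| = 152.3 V, ∠V_total = 173.9°.

V_total = 152.3∠173.9° V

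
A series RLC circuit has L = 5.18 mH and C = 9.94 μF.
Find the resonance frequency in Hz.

Step 1 — Resonance condition Im(Z)=0 gives ω₀ = 1/√(LC).
Step 2 — ω₀ = 1/√(0.00518·9.94e-06) = 4407 rad/s.
Step 3 — f₀ = ω₀/(2π) = 701.4 Hz.

f₀ = 701.4 Hz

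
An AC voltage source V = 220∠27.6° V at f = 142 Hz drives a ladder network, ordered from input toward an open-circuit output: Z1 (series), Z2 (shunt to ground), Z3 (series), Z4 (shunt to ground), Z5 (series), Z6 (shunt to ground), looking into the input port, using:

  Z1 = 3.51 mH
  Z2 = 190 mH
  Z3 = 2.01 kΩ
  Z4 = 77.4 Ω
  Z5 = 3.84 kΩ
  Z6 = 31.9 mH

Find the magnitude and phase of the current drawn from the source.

Step 1 — Angular frequency: ω = 2π·f = 2π·142 = 892.2 rad/s.
Step 2 — Component impedances:
  Z1: Z = jωL = j·892.2·0.00351 = 0 + j3.132 Ω
  Z2: Z = jωL = j·892.2·0.19 = 0 + j169.5 Ω
  Z3: Z = R = 2010 Ω
  Z4: Z = R = 77.4 Ω
  Z5: Z = R = 3840 Ω
  Z6: Z = jωL = j·892.2·0.0319 = 0 + j28.46 Ω
Step 3 — Ladder network (open output): work backward from the far end, alternating series and parallel combinations. Z_in = 13.69 + j171.5 Ω = 172.1∠85.4° Ω.
Step 4 — Source phasor: V = 220∠27.6° V = 195 + j101.9 V.
Step 5 — Ohm's law: I = V / Z_total = (195 + j101.9) / (13.69 + j171.5) = 0.6805 - j1.082 A.
Step 6 — Convert to polar: |I| = 1.278 A, ∠I = -57.8°.

I = 1.278∠-57.8° A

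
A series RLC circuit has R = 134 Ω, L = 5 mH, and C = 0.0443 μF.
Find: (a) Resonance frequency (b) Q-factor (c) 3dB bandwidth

Step 1 — Resonance: ω₀ = 1/√(LC) = 1/√(0.005·4.43e-08) = 6.719e+04 rad/s.
Step 2 — f₀ = ω₀/(2π) = 1.069e+04 Hz.
Step 3 — Series Q: Q = ω₀L/R = 6.719e+04·0.005/134 = 2.507.
Step 4 — Bandwidth: Δω = ω₀/Q = 2.68e+04 rad/s; BW = Δω/(2π) = 4265 Hz.

(a) f₀ = 1.069e+04 Hz  (b) Q = 2.507  (c) BW = 4265 Hz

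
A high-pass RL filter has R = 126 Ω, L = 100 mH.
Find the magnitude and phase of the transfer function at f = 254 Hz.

Step 1 — Angular frequency: ω = 2π·254 = 1596 rad/s.
Step 2 — Transfer function: H(jω) = jωL/(R + jωL).
Step 3 — Numerator jωL = j·159.6; denominator R + jωL = 126 + j159.6.
Step 4 — H = 0.616 + j0.4864.
Step 5 — Magnitude: |H| = 0.7849 (-2.1 dB); phase: φ = 38.3°.

|H| = 0.7849 (-2.1 dB), φ = 38.3°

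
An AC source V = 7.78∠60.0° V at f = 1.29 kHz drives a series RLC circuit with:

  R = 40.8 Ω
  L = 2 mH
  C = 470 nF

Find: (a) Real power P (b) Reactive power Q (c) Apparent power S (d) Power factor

Step 1 — Angular frequency: ω = 2π·f = 2π·1290 = 8105 rad/s.
Step 2 — Component impedances:
  R: Z = R = 40.8 Ω
  L: Z = jωL = j·8105·0.002 = 0 + j16.21 Ω
  C: Z = 1/(jωC) = -j/(ω·C) = 0 - j262.5 Ω
Step 3 — Series combination: Z_total = R + L + C = 40.8 - j246.3 Ω = 249.6∠-80.6° Ω.
Step 4 — Source phasor: V = 7.78∠60.0° V = 3.89 + j6.738 V.
Step 5 — Current: I = V / Z = -0.02408 + j0.01978 A = 0.03116∠140.6° A.
Step 6 — Complex power: S = V·I* = 0.03962 - j0.2392 VA.
Step 7 — Real power: P = Re(S) = 0.03962 W.
Step 8 — Reactive power: Q = Im(S) = -0.2392 VAR.
Step 9 — Apparent power: |S| = 0.2425 VA.
Step 10 — Power factor: PF = P/|S| = 0.1634 (leading).

(a) P = 0.03962 W  (b) Q = -0.2392 VAR  (c) S = 0.2425 VA  (d) PF = 0.1634 (leading)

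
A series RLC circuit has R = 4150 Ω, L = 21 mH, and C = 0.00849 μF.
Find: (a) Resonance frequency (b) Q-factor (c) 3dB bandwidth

Step 1 — Resonance: ω₀ = 1/√(LC) = 1/√(0.021·8.49e-09) = 7.489e+04 rad/s.
Step 2 — f₀ = ω₀/(2π) = 1.192e+04 Hz.
Step 3 — Series Q: Q = ω₀L/R = 7.489e+04·0.021/4150 = 0.379.
Step 4 — Bandwidth: Δω = ω₀/Q = 1.976e+05 rad/s; BW = Δω/(2π) = 3.145e+04 Hz.

(a) f₀ = 1.192e+04 Hz  (b) Q = 0.379  (c) BW = 3.145e+04 Hz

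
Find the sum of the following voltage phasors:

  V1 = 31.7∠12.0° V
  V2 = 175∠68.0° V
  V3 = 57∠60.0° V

Step 1 — Convert each phasor to rectangular form:
  V1 = 31.7·(cos(12.0°) + j·sin(12.0°)) = 31.01 + j6.591 V
  V2 = 175·(cos(68.0°) + j·sin(68.0°)) = 65.56 + j162.3 V
  V3 = 57·(cos(60.0°) + j·sin(60.0°)) = 28.5 + j49.36 V
Step 2 — Sum components: V_total = 125.1 + j218.2 V.
Step 3 — Convert to polar: |V_total| = 251.5 V, ∠V_total = 60.2°.

V_total = 251.5∠60.2° V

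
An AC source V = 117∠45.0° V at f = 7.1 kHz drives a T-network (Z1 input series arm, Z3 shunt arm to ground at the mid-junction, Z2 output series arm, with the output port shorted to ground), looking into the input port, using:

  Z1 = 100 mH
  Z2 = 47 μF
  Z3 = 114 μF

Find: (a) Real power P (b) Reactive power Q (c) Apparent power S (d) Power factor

Step 1 — Angular frequency: ω = 2π·f = 2π·7100 = 4.461e+04 rad/s.
Step 2 — Component impedances:
  Z1: Z = jωL = j·4.461e+04·0.1 = 0 + j4461 Ω
  Z2: Z = 1/(jωC) = -j/(ω·C) = 0 - j0.4769 Ω
  Z3: Z = 1/(jωC) = -j/(ω·C) = 0 - j0.1966 Ω
Step 3 — With the output port shorted to ground, the output series arm Z2 runs from the junction to ground; the shunt arm Z3 also runs from the junction to ground. They appear in parallel: Z3 || Z2 = 0 - j0.1392 Ω.
Step 4 — Series with input arm Z1: Z_in = Z1 + (Z3 || Z2) = 0 + j4461 Ω = 4461∠90.0° Ω.
Step 5 — Source phasor: V = 117∠45.0° V = 82.73 + j82.73 V.
Step 6 — Current: I = V / Z = 0.01855 - j0.01855 A = 0.02623∠-45.0° A.
Step 7 — Complex power: S = V·I* = 0 + j3.069 VA.
Step 8 — Real power: P = Re(S) = 0 W.
Step 9 — Reactive power: Q = Im(S) = 3.069 VAR.
Step 10 — Apparent power: |S| = 3.069 VA.
Step 11 — Power factor: PF = P/|S| = 0 (lagging).

(a) P = 0 W  (b) Q = 3.069 VAR  (c) S = 3.069 VA  (d) PF = 0 (lagging)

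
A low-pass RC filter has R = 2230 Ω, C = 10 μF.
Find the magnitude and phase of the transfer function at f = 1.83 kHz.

Step 1 — Angular frequency: ω = 2π·1830 = 1.15e+04 rad/s.
Step 2 — Transfer function: H(jω) = 1/(1 + jωRC).
Step 3 — Denominator: 1 + jωRC = 1 + j·1.15e+04·2230·1e-05 = 1 + j256.4.
Step 4 — H = 1.521e-05 - j0.0039.
Step 5 — Magnitude: |H| = 0.0039 (-48.2 dB); phase: φ = -89.8°.

|H| = 0.0039 (-48.2 dB), φ = -89.8°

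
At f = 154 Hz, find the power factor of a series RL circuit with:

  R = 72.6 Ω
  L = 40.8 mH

Step 1 — Angular frequency: ω = 2π·f = 2π·154 = 967.6 rad/s.
Step 2 — Component impedances:
  R: Z = R = 72.6 Ω
  L: Z = jωL = j·967.6·0.0408 = 0 + j39.48 Ω
Step 3 — Series combination: Z_total = R + L = 72.6 + j39.48 Ω = 82.64∠28.5° Ω.
Step 4 — Power factor: PF = cos(φ) = Re(Z)/|Z| = 72.6/82.64 = 0.8785.
Step 5 — Type: Im(Z) = 39.48 ⇒ lagging (phase φ = 28.5°).

PF = 0.8785 (lagging, φ = 28.5°)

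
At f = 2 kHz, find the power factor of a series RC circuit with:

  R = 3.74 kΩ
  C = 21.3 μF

Step 1 — Angular frequency: ω = 2π·f = 2π·2000 = 1.257e+04 rad/s.
Step 2 — Component impedances:
  R: Z = R = 3740 Ω
  C: Z = 1/(jωC) = -j/(ω·C) = 0 - j3.736 Ω
Step 3 — Series combination: Z_total = R + C = 3740 - j3.736 Ω = 3740∠-0.1° Ω.
Step 4 — Power factor: PF = cos(φ) = Re(Z)/|Z| = 3740/3740 = 1.
Step 5 — Type: Im(Z) = -3.736 ⇒ leading (phase φ = -0.1°).

PF = 1 (leading, φ = -0.1°)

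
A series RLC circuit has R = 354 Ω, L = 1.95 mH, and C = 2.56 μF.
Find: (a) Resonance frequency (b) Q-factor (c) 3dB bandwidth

Step 1 — Resonance condition Im(Z)=0 gives ω₀ = 1/√(LC).
Step 2 — ω₀ = 1/√(0.00195·2.56e-06) = 1.415e+04 rad/s.
Step 3 — f₀ = ω₀/(2π) = 2253 Hz.
Step 4 — Series Q: Q = ω₀L/R = 1.415e+04·0.00195/354 = 0.07796.
Step 5 — 3dB bandwidth: Δω = ω₀/Q = 1.815e+05 rad/s; BW = Δω/(2π) = 2.889e+04 Hz.

(a) f₀ = 2253 Hz  (b) Q = 0.07796  (c) BW = 2.889e+04 Hz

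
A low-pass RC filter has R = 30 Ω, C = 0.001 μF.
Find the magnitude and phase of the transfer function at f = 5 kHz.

Step 1 — Angular frequency: ω = 2π·5000 = 3.142e+04 rad/s.
Step 2 — Transfer function: H(jω) = 1/(1 + jωRC).
Step 3 — Denominator: 1 + jωRC = 1 + j·3.142e+04·30·1e-09 = 1 + j0.0009425.
Step 4 — H = 1 - j0.0009425.
Step 5 — Magnitude: |H| = 1 (-0.0 dB); phase: φ = -0.1°.

|H| = 1 (-0.0 dB), φ = -0.1°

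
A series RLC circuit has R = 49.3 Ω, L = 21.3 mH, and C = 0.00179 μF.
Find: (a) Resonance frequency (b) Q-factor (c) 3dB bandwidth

Step 1 — Resonance condition Im(Z)=0 gives ω₀ = 1/√(LC).
Step 2 — ω₀ = 1/√(0.0213·1.79e-09) = 1.62e+05 rad/s.
Step 3 — f₀ = ω₀/(2π) = 2.578e+04 Hz.
Step 4 — Series Q: Q = ω₀L/R = 1.62e+05·0.0213/49.3 = 69.97.
Step 5 — 3dB bandwidth: Δω = ω₀/Q = 2315 rad/s; BW = Δω/(2π) = 368.4 Hz.

(a) f₀ = 2.578e+04 Hz  (b) Q = 69.97  (c) BW = 368.4 Hz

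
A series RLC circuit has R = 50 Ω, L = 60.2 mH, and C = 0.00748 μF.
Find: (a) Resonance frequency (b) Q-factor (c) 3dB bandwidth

Step 1 — Resonance condition Im(Z)=0 gives ω₀ = 1/√(LC).
Step 2 — ω₀ = 1/√(0.0602·7.48e-09) = 4.712e+04 rad/s.
Step 3 — f₀ = ω₀/(2π) = 7500 Hz.
Step 4 — Series Q: Q = ω₀L/R = 4.712e+04·0.0602/50 = 56.74.
Step 5 — 3dB bandwidth: Δω = ω₀/Q = 830.6 rad/s; BW = Δω/(2π) = 132.2 Hz.

(a) f₀ = 7500 Hz  (b) Q = 56.74  (c) BW = 132.2 Hz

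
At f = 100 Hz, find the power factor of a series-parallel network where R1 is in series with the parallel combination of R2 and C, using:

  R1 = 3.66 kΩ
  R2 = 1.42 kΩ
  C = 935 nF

Step 1 — Angular frequency: ω = 2π·f = 2π·100 = 628.3 rad/s.
Step 2 — Component impedances:
  R1: Z = R = 3660 Ω
  R2: Z = R = 1420 Ω
  C: Z = 1/(jωC) = -j/(ω·C) = 0 - j1702 Ω
Step 3 — Parallel branch: R2 || C = 1/(1/R2 + 1/C) = 837.3 - j698.5 Ω.
Step 4 — Series with R1: Z_total = R1 + (R2 || C) = 4497 - j698.5 Ω = 4551∠-8.8° Ω.
Step 5 — Power factor: PF = cos(φ) = Re(Z)/|Z| = 4497.3/4551.2 = 0.9882.
Step 6 — Type: Im(Z) = -698.5 ⇒ leading (phase φ = -8.8°).

PF = 0.9882 (leading, φ = -8.8°)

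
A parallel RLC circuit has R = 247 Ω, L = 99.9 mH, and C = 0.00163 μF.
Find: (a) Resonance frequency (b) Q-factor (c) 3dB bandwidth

Step 1 — Resonance: ω₀ = 1/√(LC) = 1/√(0.0999·1.63e-09) = 7.837e+04 rad/s.
Step 2 — f₀ = ω₀/(2π) = 1.247e+04 Hz.
Step 3 — Parallel Q: Q = R/(ω₀L) = 247/(7.837e+04·0.0999) = 0.03155.
Step 4 — Bandwidth: Δω = ω₀/Q = 2.484e+06 rad/s; BW = Δω/(2π) = 3.953e+05 Hz.

(a) f₀ = 1.247e+04 Hz  (b) Q = 0.03155  (c) BW = 3.953e+05 Hz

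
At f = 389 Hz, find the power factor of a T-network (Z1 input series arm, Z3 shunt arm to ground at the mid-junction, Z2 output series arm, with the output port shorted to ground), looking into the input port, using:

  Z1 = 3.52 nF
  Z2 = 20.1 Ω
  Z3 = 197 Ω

Step 1 — Angular frequency: ω = 2π·f = 2π·389 = 2444 rad/s.
Step 2 — Component impedances:
  Z1: Z = 1/(jωC) = -j/(ω·C) = 0 - j1.162e+05 Ω
  Z2: Z = R = 20.1 Ω
  Z3: Z = R = 197 Ω
Step 3 — With the output port shorted to ground, the output series arm Z2 runs from the junction to ground; the shunt arm Z3 also runs from the junction to ground. They appear in parallel: Z3 || Z2 = 18.24 Ω.
Step 4 — Series with input arm Z1: Z_in = Z1 + (Z3 || Z2) = 18.24 - j1.162e+05 Ω = 1.162e+05∠-90.0° Ω.
Step 5 — Power factor: PF = cos(φ) = Re(Z)/|Z| = 18.239/1.1623e+05 = 0.0001569.
Step 6 — Type: Im(Z) = -1.162e+05 ⇒ leading (phase φ = -90.0°).

PF = 0.0001569 (leading, φ = -90.0°)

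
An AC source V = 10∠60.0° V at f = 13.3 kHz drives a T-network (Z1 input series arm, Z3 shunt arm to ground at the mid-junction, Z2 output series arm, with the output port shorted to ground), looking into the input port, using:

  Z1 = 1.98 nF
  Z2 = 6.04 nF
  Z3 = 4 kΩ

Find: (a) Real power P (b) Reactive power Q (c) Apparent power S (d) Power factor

Step 1 — Angular frequency: ω = 2π·f = 2π·1.33e+04 = 8.357e+04 rad/s.
Step 2 — Component impedances:
  Z1: Z = 1/(jωC) = -j/(ω·C) = 0 - j6044 Ω
  Z2: Z = 1/(jωC) = -j/(ω·C) = 0 - j1981 Ω
  Z3: Z = R = 4000 Ω
Step 3 — With the output port shorted to ground, the output series arm Z2 runs from the junction to ground; the shunt arm Z3 also runs from the junction to ground. They appear in parallel: Z3 || Z2 = 788 - j1591 Ω.
Step 4 — Series with input arm Z1: Z_in = Z1 + (Z3 || Z2) = 788 - j7635 Ω = 7675∠-84.1° Ω.
Step 5 — Source phasor: V = 10∠60.0° V = 5 + j8.66 V.
Step 6 — Current: I = V / Z = -0.001055 + j0.0007639 A = 0.001303∠144.1° A.
Step 7 — Complex power: S = V·I* = 0.001338 - j0.01296 VA.
Step 8 — Real power: P = Re(S) = 0.001338 W.
Step 9 — Reactive power: Q = Im(S) = -0.01296 VAR.
Step 10 — Apparent power: |S| = 0.01303 VA.
Step 11 — Power factor: PF = P/|S| = 0.1027 (leading).

(a) P = 0.001338 W  (b) Q = -0.01296 VAR  (c) S = 0.01303 VA  (d) PF = 0.1027 (leading)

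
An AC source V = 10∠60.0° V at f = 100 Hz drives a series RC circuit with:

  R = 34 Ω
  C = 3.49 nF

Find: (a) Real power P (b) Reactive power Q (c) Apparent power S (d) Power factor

Step 1 — Angular frequency: ω = 2π·f = 2π·100 = 628.3 rad/s.
Step 2 — Component impedances:
  R: Z = R = 34 Ω
  C: Z = 1/(jωC) = -j/(ω·C) = 0 - j4.56e+05 Ω
Step 3 — Series combination: Z_total = R + C = 34 - j4.56e+05 Ω = 4.56e+05∠-90.0° Ω.
Step 4 — Source phasor: V = 10∠60.0° V = 5 + j8.66 V.
Step 5 — Current: I = V / Z = -1.899e-05 + j1.097e-05 A = 2.193e-05∠150.0° A.
Step 6 — Complex power: S = V·I* = 1.635e-08 - j0.0002193 VA.
Step 7 — Real power: P = Re(S) = 1.635e-08 W.
Step 8 — Reactive power: Q = Im(S) = -0.0002193 VAR.
Step 9 — Apparent power: |S| = 0.0002193 VA.
Step 10 — Power factor: PF = P/|S| = 7.456e-05 (leading).

(a) P = 1.635e-08 W  (b) Q = -0.0002193 VAR  (c) S = 0.0002193 VA  (d) PF = 7.456e-05 (leading)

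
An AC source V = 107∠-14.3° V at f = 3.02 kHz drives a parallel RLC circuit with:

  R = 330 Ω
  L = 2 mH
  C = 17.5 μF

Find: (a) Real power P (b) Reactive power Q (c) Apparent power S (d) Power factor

Step 1 — Angular frequency: ω = 2π·f = 2π·3020 = 1.898e+04 rad/s.
Step 2 — Component impedances:
  R: Z = R = 330 Ω
  L: Z = jωL = j·1.898e+04·0.002 = 0 + j37.95 Ω
  C: Z = 1/(jωC) = -j/(ω·C) = 0 - j3.011 Ω
Step 3 — Parallel combination: 1/Z_total = 1/R + 1/L + 1/C; Z_total = 0.03242 - j3.271 Ω = 3.271∠-89.4° Ω.
Step 4 — Source phasor: V = 107∠-14.3° V = 103.7 - j26.43 V.
Step 5 — Current: I = V / Z = 8.394 + j31.62 A = 32.71∠75.1° A.
Step 6 — Complex power: S = V·I* = 34.69 - j3500 VA.
Step 7 — Real power: P = Re(S) = 34.69 W.
Step 8 — Reactive power: Q = Im(S) = -3500 VAR.
Step 9 — Apparent power: |S| = 3500 VA.
Step 10 — Power factor: PF = P/|S| = 0.009912 (leading).

(a) P = 34.69 W  (b) Q = -3500 VAR  (c) S = 3500 VA  (d) PF = 0.009912 (leading)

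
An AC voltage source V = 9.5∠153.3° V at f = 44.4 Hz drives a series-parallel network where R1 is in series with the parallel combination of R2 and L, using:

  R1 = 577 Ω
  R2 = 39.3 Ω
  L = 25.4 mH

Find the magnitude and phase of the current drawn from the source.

Step 1 — Angular frequency: ω = 2π·f = 2π·44.4 = 279 rad/s.
Step 2 — Component impedances:
  R1: Z = R = 577 Ω
  R2: Z = R = 39.3 Ω
  L: Z = jωL = j·279·0.0254 = 0 + j7.086 Ω
Step 3 — Parallel branch: R2 || L = 1/(1/R2 + 1/L) = 1.237 + j6.863 Ω.
Step 4 — Series with R1: Z_total = R1 + (R2 || L) = 578.2 + j6.863 Ω = 578.3∠0.7° Ω.
Step 5 — Source phasor: V = 9.5∠153.3° V = -8.487 + j4.269 V.
Step 6 — Ohm's law: I = V / Z_total = (-8.487 + j4.269) / (578.2 + j6.863) = -0.01459 + j0.007555 A.
Step 7 — Convert to polar: |I| = 0.01643 A, ∠I = 152.6°.

I = 0.01643∠152.6° A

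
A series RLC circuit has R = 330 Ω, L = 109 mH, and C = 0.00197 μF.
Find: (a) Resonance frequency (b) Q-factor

Step 1 — Resonance condition Im(Z)=0 gives ω₀ = 1/√(LC).
Step 2 — ω₀ = 1/√(0.109·1.97e-09) = 6.824e+04 rad/s.
Step 3 — f₀ = ω₀/(2π) = 1.086e+04 Hz.
Step 4 — Series Q: Q = ω₀L/R = 6.824e+04·0.109/330 = 22.54.

(a) f₀ = 1.086e+04 Hz  (b) Q = 22.54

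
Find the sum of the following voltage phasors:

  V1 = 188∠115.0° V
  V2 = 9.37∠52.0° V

Step 1 — Convert each phasor to rectangular form:
  V1 = 188·(cos(115.0°) + j·sin(115.0°)) = -79.45 + j170.4 V
  V2 = 9.37·(cos(52.0°) + j·sin(52.0°)) = 5.769 + j7.384 V
Step 2 — Sum components: V_total = -73.68 + j177.8 V.
Step 3 — Convert to polar: |V_total| = 192.4 V, ∠V_total = 112.5°.

V_total = 192.4∠112.5° V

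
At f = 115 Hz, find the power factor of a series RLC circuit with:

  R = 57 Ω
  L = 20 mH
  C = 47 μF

Step 1 — Angular frequency: ω = 2π·f = 2π·115 = 722.6 rad/s.
Step 2 — Component impedances:
  R: Z = R = 57 Ω
  L: Z = jωL = j·722.6·0.02 = 0 + j14.45 Ω
  C: Z = 1/(jωC) = -j/(ω·C) = 0 - j29.45 Ω
Step 3 — Series combination: Z_total = R + L + C = 57 - j14.99 Ω = 58.94∠-14.7° Ω.
Step 4 — Power factor: PF = cos(φ) = Re(Z)/|Z| = 57/58.94 = 0.9671.
Step 5 — Type: Im(Z) = -14.99 ⇒ leading (phase φ = -14.7°).

PF = 0.9671 (leading, φ = -14.7°)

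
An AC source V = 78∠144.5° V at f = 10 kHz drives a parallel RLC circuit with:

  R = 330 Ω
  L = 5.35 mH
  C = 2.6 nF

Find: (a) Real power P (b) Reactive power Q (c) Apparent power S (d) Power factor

Step 1 — Angular frequency: ω = 2π·f = 2π·1e+04 = 6.283e+04 rad/s.
Step 2 — Component impedances:
  R: Z = R = 330 Ω
  L: Z = jωL = j·6.283e+04·0.00535 = 0 + j336.2 Ω
  C: Z = 1/(jωC) = -j/(ω·C) = 0 - j6121 Ω
Step 3 — Parallel combination: 1/Z_total = 1/R + 1/L + 1/C; Z_total = 177.3 + j164.5 Ω = 241.9∠42.9° Ω.
Step 4 — Source phasor: V = 78∠144.5° V = -63.5 + j45.29 V.
Step 5 — Current: I = V / Z = -0.06508 + j0.3158 A = 0.3224∠101.6° A.
Step 6 — Complex power: S = V·I* = 18.44 + j17.11 VA.
Step 7 — Real power: P = Re(S) = 18.44 W.
Step 8 — Reactive power: Q = Im(S) = 17.11 VAR.
Step 9 — Apparent power: |S| = 25.15 VA.
Step 10 — Power factor: PF = P/|S| = 0.7331 (lagging).

(a) P = 18.44 W  (b) Q = 17.11 VAR  (c) S = 25.15 VA  (d) PF = 0.7331 (lagging)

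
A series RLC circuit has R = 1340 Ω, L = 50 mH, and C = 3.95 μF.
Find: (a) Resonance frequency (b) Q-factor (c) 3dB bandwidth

Step 1 — Resonance condition Im(Z)=0 gives ω₀ = 1/√(LC).
Step 2 — ω₀ = 1/√(0.05·3.95e-06) = 2250 rad/s.
Step 3 — f₀ = ω₀/(2π) = 358.1 Hz.
Step 4 — Series Q: Q = ω₀L/R = 2250·0.05/1340 = 0.08396.
Step 5 — 3dB bandwidth: Δω = ω₀/Q = 2.68e+04 rad/s; BW = Δω/(2π) = 4265 Hz.

(a) f₀ = 358.1 Hz  (b) Q = 0.08396  (c) BW = 4265 Hz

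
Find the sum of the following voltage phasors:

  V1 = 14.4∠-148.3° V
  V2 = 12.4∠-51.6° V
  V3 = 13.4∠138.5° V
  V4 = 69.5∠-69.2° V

Step 1 — Convert each phasor to rectangular form:
  V1 = 14.4·(cos(-148.3°) + j·sin(-148.3°)) = -12.25 - j7.567 V
  V2 = 12.4·(cos(-51.6°) + j·sin(-51.6°)) = 7.702 - j9.718 V
  V3 = 13.4·(cos(138.5°) + j·sin(138.5°)) = -10.04 + j8.879 V
  V4 = 69.5·(cos(-69.2°) + j·sin(-69.2°)) = 24.68 - j64.97 V
Step 2 — Sum components: V_total = 10.09 - j73.38 V.
Step 3 — Convert to polar: |V_total| = 74.07 V, ∠V_total = -82.2°.

V_total = 74.07∠-82.2° V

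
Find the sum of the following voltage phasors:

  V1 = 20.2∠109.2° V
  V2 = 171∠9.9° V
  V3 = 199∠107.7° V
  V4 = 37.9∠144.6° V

Step 1 — Convert each phasor to rectangular form:
  V1 = 20.2·(cos(109.2°) + j·sin(109.2°)) = -6.643 + j19.08 V
  V2 = 171·(cos(9.9°) + j·sin(9.9°)) = 168.5 + j29.4 V
  V3 = 199·(cos(107.7°) + j·sin(107.7°)) = -60.5 + j189.6 V
  V4 = 37.9·(cos(144.6°) + j·sin(144.6°)) = -30.89 + j21.95 V
Step 2 — Sum components: V_total = 70.41 + j260 V.
Step 3 — Convert to polar: |V_total| = 269.4 V, ∠V_total = 74.8°.

V_total = 269.4∠74.8° V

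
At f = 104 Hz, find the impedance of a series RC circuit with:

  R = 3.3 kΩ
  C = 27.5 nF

Step 1 — Angular frequency: ω = 2π·f = 2π·104 = 653.5 rad/s.
Step 2 — Component impedances:
  R: Z = R = 3300 Ω
  C: Z = 1/(jωC) = -j/(ω·C) = 0 - j5.565e+04 Ω
Step 3 — Series combination: Z_total = R + C = 3300 - j5.565e+04 Ω = 5.575e+04∠-86.6° Ω.

Z = 3300 - j5.565e+04 Ω = 5.575e+04∠-86.6° Ω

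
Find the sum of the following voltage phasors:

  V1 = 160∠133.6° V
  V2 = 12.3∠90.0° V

Step 1 — Convert each phasor to rectangular form:
  V1 = 160·(cos(133.6°) + j·sin(133.6°)) = -110.3 + j115.9 V
  V2 = 12.3·(cos(90.0°) + j·sin(90.0°)) = 0 + j12.3 V
Step 2 — Sum components: V_total = -110.3 + j128.2 V.
Step 3 — Convert to polar: |V_total| = 169.1 V, ∠V_total = 130.7°.

V_total = 169.1∠130.7° V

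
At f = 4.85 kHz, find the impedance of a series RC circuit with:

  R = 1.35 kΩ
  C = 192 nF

Step 1 — Angular frequency: ω = 2π·f = 2π·4850 = 3.047e+04 rad/s.
Step 2 — Component impedances:
  R: Z = R = 1350 Ω
  C: Z = 1/(jωC) = -j/(ω·C) = 0 - j170.9 Ω
Step 3 — Series combination: Z_total = R + C = 1350 - j170.9 Ω = 1361∠-7.2° Ω.

Z = 1350 - j170.9 Ω = 1361∠-7.2° Ω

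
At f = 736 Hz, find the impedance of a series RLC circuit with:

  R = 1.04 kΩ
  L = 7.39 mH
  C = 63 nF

Step 1 — Angular frequency: ω = 2π·f = 2π·736 = 4624 rad/s.
Step 2 — Component impedances:
  R: Z = R = 1040 Ω
  L: Z = jωL = j·4624·0.00739 = 0 + j34.17 Ω
  C: Z = 1/(jωC) = -j/(ω·C) = 0 - j3432 Ω
Step 3 — Series combination: Z_total = R + L + C = 1040 - j3398 Ω = 3554∠-73.0° Ω.

Z = 1040 - j3398 Ω = 3554∠-73.0° Ω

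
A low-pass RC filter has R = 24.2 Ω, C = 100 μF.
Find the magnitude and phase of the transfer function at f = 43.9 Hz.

Step 1 — Angular frequency: ω = 2π·43.9 = 275.8 rad/s.
Step 2 — Transfer function: H(jω) = 1/(1 + jωRC).
Step 3 — Denominator: 1 + jωRC = 1 + j·275.8·24.2·0.0001 = 1 + j0.6675.
Step 4 — H = 0.6918 - j0.4618.
Step 5 — Magnitude: |H| = 0.8317 (-1.6 dB); phase: φ = -33.7°.

|H| = 0.8317 (-1.6 dB), φ = -33.7°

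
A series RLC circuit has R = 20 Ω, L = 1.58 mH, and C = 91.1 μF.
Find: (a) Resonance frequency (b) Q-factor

Step 1 — Resonance condition Im(Z)=0 gives ω₀ = 1/√(LC).
Step 2 — ω₀ = 1/√(0.00158·9.11e-05) = 2636 rad/s.
Step 3 — f₀ = ω₀/(2π) = 419.5 Hz.
Step 4 — Series Q: Q = ω₀L/R = 2636·0.00158/20 = 0.2082.

(a) f₀ = 419.5 Hz  (b) Q = 0.2082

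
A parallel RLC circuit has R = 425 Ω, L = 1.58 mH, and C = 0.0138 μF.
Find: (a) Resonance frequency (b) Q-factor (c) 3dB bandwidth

Step 1 — Resonance: ω₀ = 1/√(LC) = 1/√(0.00158·1.38e-08) = 2.142e+05 rad/s.
Step 2 — f₀ = ω₀/(2π) = 3.408e+04 Hz.
Step 3 — Parallel Q: Q = R/(ω₀L) = 425/(2.142e+05·0.00158) = 1.256.
Step 4 — Bandwidth: Δω = ω₀/Q = 1.705e+05 rad/s; BW = Δω/(2π) = 2.714e+04 Hz.

(a) f₀ = 3.408e+04 Hz  (b) Q = 1.256  (c) BW = 2.714e+04 Hz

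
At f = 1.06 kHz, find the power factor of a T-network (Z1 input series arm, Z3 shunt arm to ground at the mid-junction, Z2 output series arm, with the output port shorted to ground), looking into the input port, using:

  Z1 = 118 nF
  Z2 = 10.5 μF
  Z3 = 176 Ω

Step 1 — Angular frequency: ω = 2π·f = 2π·1060 = 6660 rad/s.
Step 2 — Component impedances:
  Z1: Z = 1/(jωC) = -j/(ω·C) = 0 - j1272 Ω
  Z2: Z = 1/(jωC) = -j/(ω·C) = 0 - j14.3 Ω
  Z3: Z = R = 176 Ω
Step 3 — With the output port shorted to ground, the output series arm Z2 runs from the junction to ground; the shunt arm Z3 also runs from the junction to ground. They appear in parallel: Z3 || Z2 = 1.154 - j14.21 Ω.
Step 4 — Series with input arm Z1: Z_in = Z1 + (Z3 || Z2) = 1.154 - j1287 Ω = 1287∠-89.9° Ω.
Step 5 — Power factor: PF = cos(φ) = Re(Z)/|Z| = 1.1542/1286.6 = 0.0008971.
Step 6 — Type: Im(Z) = -1287 ⇒ leading (phase φ = -89.9°).

PF = 0.0008971 (leading, φ = -89.9°)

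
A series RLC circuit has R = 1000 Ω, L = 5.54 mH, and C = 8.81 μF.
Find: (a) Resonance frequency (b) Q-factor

Step 1 — Resonance condition Im(Z)=0 gives ω₀ = 1/√(LC).
Step 2 — ω₀ = 1/√(0.00554·8.81e-06) = 4526 rad/s.
Step 3 — f₀ = ω₀/(2π) = 720.4 Hz.
Step 4 — Series Q: Q = ω₀L/R = 4526·0.00554/1000 = 0.02508.

(a) f₀ = 720.4 Hz  (b) Q = 0.02508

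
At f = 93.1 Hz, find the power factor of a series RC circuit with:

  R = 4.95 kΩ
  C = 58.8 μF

Step 1 — Angular frequency: ω = 2π·f = 2π·93.1 = 585 rad/s.
Step 2 — Component impedances:
  R: Z = R = 4950 Ω
  C: Z = 1/(jωC) = -j/(ω·C) = 0 - j29.07 Ω
Step 3 — Series combination: Z_total = R + C = 4950 - j29.07 Ω = 4950∠-0.3° Ω.
Step 4 — Power factor: PF = cos(φ) = Re(Z)/|Z| = 4950/4950 = 1.
Step 5 — Type: Im(Z) = -29.07 ⇒ leading (phase φ = -0.3°).

PF = 1 (leading, φ = -0.3°)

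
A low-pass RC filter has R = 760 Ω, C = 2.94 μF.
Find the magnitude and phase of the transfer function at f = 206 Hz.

Step 1 — Angular frequency: ω = 2π·206 = 1294 rad/s.
Step 2 — Transfer function: H(jω) = 1/(1 + jωRC).
Step 3 — Denominator: 1 + jωRC = 1 + j·1294·760·2.94e-06 = 1 + j2.892.
Step 4 — H = 0.1068 - j0.3088.
Step 5 — Magnitude: |H| = 0.3268 (-9.7 dB); phase: φ = -70.9°.

|H| = 0.3268 (-9.7 dB), φ = -70.9°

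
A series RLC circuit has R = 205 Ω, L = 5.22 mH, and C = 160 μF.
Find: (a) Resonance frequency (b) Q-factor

Step 1 — Resonance condition Im(Z)=0 gives ω₀ = 1/√(LC).
Step 2 — ω₀ = 1/√(0.00522·0.00016) = 1094 rad/s.
Step 3 — f₀ = ω₀/(2π) = 174.2 Hz.
Step 4 — Series Q: Q = ω₀L/R = 1094·0.00522/205 = 0.02786.

(a) f₀ = 174.2 Hz  (b) Q = 0.02786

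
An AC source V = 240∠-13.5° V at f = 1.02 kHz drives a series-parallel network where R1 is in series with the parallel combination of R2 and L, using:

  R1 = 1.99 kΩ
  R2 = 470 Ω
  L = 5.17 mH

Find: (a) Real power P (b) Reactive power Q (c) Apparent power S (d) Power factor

Step 1 — Angular frequency: ω = 2π·f = 2π·1020 = 6409 rad/s.
Step 2 — Component impedances:
  R1: Z = R = 1990 Ω
  R2: Z = R = 470 Ω
  L: Z = jωL = j·6409·0.00517 = 0 + j33.13 Ω
Step 3 — Parallel branch: R2 || L = 1/(1/R2 + 1/L) = 2.324 + j32.97 Ω.
Step 4 — Series with R1: Z_total = R1 + (R2 || L) = 1992 + j32.97 Ω = 1993∠0.9° Ω.
Step 5 — Source phasor: V = 240∠-13.5° V = 233.4 - j56.03 V.
Step 6 — Current: I = V / Z = 0.1166 - j0.03005 A = 0.1204∠-14.4° A.
Step 7 — Complex power: S = V·I* = 28.9 + j0.4783 VA.
Step 8 — Real power: P = Re(S) = 28.9 W.
Step 9 — Reactive power: Q = Im(S) = 0.4783 VAR.
Step 10 — Apparent power: |S| = 28.91 VA.
Step 11 — Power factor: PF = P/|S| = 0.9999 (lagging).

(a) P = 28.9 W  (b) Q = 0.4783 VAR  (c) S = 28.91 VA  (d) PF = 0.9999 (lagging)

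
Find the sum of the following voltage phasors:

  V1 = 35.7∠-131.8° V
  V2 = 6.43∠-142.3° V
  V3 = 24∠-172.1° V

Step 1 — Convert each phasor to rectangular form:
  V1 = 35.7·(cos(-131.8°) + j·sin(-131.8°)) = -23.8 - j26.61 V
  V2 = 6.43·(cos(-142.3°) + j·sin(-142.3°)) = -5.088 - j3.932 V
  V3 = 24·(cos(-172.1°) + j·sin(-172.1°)) = -23.77 - j3.299 V
Step 2 — Sum components: V_total = -52.66 - j33.84 V.
Step 3 — Convert to polar: |V_total| = 62.59 V, ∠V_total = -147.3°.

V_total = 62.59∠-147.3° V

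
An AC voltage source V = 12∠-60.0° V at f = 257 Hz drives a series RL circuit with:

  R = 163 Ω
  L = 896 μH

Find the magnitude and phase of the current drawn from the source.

Step 1 — Angular frequency: ω = 2π·f = 2π·257 = 1615 rad/s.
Step 2 — Component impedances:
  R: Z = R = 163 Ω
  L: Z = jωL = j·1615·0.000896 = 0 + j1.447 Ω
Step 3 — Series combination: Z_total = R + L = 163 + j1.447 Ω = 163∠0.5° Ω.
Step 4 — Source phasor: V = 12∠-60.0° V = 6 - j10.39 V.
Step 5 — Ohm's law: I = V / Z_total = (6 - j10.39) / (163 + j1.447) = 0.03624 - j0.06408 A.
Step 6 — Convert to polar: |I| = 0.07362 A, ∠I = -60.5°.

I = 0.07362∠-60.5° A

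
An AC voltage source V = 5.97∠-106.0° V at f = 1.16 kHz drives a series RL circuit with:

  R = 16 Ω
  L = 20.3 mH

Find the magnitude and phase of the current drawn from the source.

Step 1 — Angular frequency: ω = 2π·f = 2π·1160 = 7288 rad/s.
Step 2 — Component impedances:
  R: Z = R = 16 Ω
  L: Z = jωL = j·7288·0.0203 = 0 + j148 Ω
Step 3 — Series combination: Z_total = R + L = 16 + j148 Ω = 148.8∠83.8° Ω.
Step 4 — Source phasor: V = 5.97∠-106.0° V = -1.646 - j5.739 V.
Step 5 — Ohm's law: I = V / Z_total = (-1.646 - j5.739) / (16 + j148) = -0.03953 + j0.006847 A.
Step 6 — Convert to polar: |I| = 0.04012 A, ∠I = 170.2°.

I = 0.04012∠170.2° A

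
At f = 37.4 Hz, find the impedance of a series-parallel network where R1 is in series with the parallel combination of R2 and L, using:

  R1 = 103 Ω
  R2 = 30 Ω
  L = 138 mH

Step 1 — Angular frequency: ω = 2π·f = 2π·37.4 = 235 rad/s.
Step 2 — Component impedances:
  R1: Z = R = 103 Ω
  R2: Z = R = 30 Ω
  L: Z = jωL = j·235·0.138 = 0 + j32.43 Ω
Step 3 — Parallel branch: R2 || L = 1/(1/R2 + 1/L) = 16.17 + j14.95 Ω.
Step 4 — Series with R1: Z_total = R1 + (R2 || L) = 119.2 + j14.95 Ω = 120.1∠7.2° Ω.

Z = 119.2 + j14.95 Ω = 120.1∠7.2° Ω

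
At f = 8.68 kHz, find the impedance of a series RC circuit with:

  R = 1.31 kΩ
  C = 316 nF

Step 1 — Angular frequency: ω = 2π·f = 2π·8680 = 5.454e+04 rad/s.
Step 2 — Component impedances:
  R: Z = R = 1310 Ω
  C: Z = 1/(jωC) = -j/(ω·C) = 0 - j58.02 Ω
Step 3 — Series combination: Z_total = R + C = 1310 - j58.02 Ω = 1311∠-2.5° Ω.

Z = 1310 - j58.02 Ω = 1311∠-2.5° Ω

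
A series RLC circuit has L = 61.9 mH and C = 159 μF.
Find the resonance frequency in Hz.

Step 1 — Resonance condition Im(Z)=0 gives ω₀ = 1/√(LC).
Step 2 — ω₀ = 1/√(0.0619·0.000159) = 318.8 rad/s.
Step 3 — f₀ = ω₀/(2π) = 50.73 Hz.

f₀ = 50.73 Hz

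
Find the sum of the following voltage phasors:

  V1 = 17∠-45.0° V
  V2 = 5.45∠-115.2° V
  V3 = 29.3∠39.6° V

Step 1 — Convert each phasor to rectangular form:
  V1 = 17·(cos(-45.0°) + j·sin(-45.0°)) = 12.02 - j12.02 V
  V2 = 5.45·(cos(-115.2°) + j·sin(-115.2°)) = -2.32 - j4.931 V
  V3 = 29.3·(cos(39.6°) + j·sin(39.6°)) = 22.58 + j18.68 V
Step 2 — Sum components: V_total = 32.28 + j1.724 V.
Step 3 — Convert to polar: |V_total| = 32.32 V, ∠V_total = 3.1°.

V_total = 32.32∠3.1° V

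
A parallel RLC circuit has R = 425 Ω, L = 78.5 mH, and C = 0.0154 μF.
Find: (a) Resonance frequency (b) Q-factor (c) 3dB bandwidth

Step 1 — Resonance: ω₀ = 1/√(LC) = 1/√(0.0785·1.54e-08) = 2.876e+04 rad/s.
Step 2 — f₀ = ω₀/(2π) = 4577 Hz.
Step 3 — Parallel Q: Q = R/(ω₀L) = 425/(2.876e+04·0.0785) = 0.1882.
Step 4 — Bandwidth: Δω = ω₀/Q = 1.528e+05 rad/s; BW = Δω/(2π) = 2.432e+04 Hz.

(a) f₀ = 4577 Hz  (b) Q = 0.1882  (c) BW = 2.432e+04 Hz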